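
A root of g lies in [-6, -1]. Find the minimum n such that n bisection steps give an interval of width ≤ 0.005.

Width after n steps is 5/2^n. Need 2^n ≥ 5/0.005 = 1000.
2^9 = 512 < 1000 ≤ 2^10 = 1024, so n = 10.

10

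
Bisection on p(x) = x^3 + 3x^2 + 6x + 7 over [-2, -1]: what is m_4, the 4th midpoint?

-1.8125

m = -1.5, p(m) = 1.375 (+); new bracket [-2, -1.5]
m = -1.75, p(m) = 0.328125 (+); new bracket [-2, -1.75]
m = -1.875, p(m) = -0.294922 (−); new bracket [-1.875, -1.75]
m = -1.8125, p(m) = 0.0261 (+); new bracket [-1.875, -1.8125]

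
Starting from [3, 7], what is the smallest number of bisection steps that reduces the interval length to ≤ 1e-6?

22

Width after n steps is 4/2^n. Need 2^n ≥ 4/1e-6 = 4000000.
2^21 = 2097152 < 4000000 ≤ 2^22 = 4194304, so n = 22.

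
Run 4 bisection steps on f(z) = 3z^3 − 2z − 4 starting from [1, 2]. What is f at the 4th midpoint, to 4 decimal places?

z = 1.5 gives f = 3.125, positive; keep [1, 1.5]
z = 1.25 gives f = -0.640625, negative; keep [1.25, 1.5]
z = 1.375 gives f = 1.048828, positive; keep [1.25, 1.375]
z = 1.3125 gives f = 0.158, positive; keep [1.25, 1.3125]

0.1580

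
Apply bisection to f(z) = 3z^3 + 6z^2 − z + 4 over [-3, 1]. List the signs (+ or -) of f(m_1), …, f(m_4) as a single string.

z = -1 gives f = 8, positive; keep [-3, -1]
z = -2 gives f = 6, positive; keep [-3, -2]
z = -2.5 gives f = -2.875, negative; keep [-2.5, -2]
z = -2.25 gives f = 2.4531, positive; keep [-2.5, -2.25]

++-+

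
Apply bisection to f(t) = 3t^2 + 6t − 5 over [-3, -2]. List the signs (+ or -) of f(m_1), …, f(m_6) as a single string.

-+-+++

midpoint -2.5: f = -1.25 < 0 → [-3, -2.5]
midpoint -2.75: f = 1.1875 > 0 → [-2.75, -2.5]
midpoint -2.625: f = -0.078125 < 0 → [-2.75, -2.625]
midpoint -2.6875: f = 0.543 > 0 → [-2.6875, -2.625]
midpoint -2.65625: f = 0.2295 > 0 → [-2.65625, -2.625]
midpoint -2.640625: f = 0.075 > 0 → [-2.640625, -2.625]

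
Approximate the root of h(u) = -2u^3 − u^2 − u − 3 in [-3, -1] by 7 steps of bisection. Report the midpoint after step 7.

m = -2, h(m) = 11 (+); new bracket [-2, -1]
m = -1.5, h(m) = 3 (+); new bracket [-1.5, -1]
m = -1.25, h(m) = 0.59375 (+); new bracket [-1.25, -1]
m = -1.125, h(m) = -0.293 (−); new bracket [-1.25, -1.125]
m = -1.1875, h(m) = 0.1265 (+); new bracket [-1.1875, -1.125]
m = -1.15625, h(m) = -0.0891 (−); new bracket [-1.1875, -1.15625]
m = -1.171875, h(m) = 0.0172 (+); new bracket [-1.171875, -1.15625]

-1.171875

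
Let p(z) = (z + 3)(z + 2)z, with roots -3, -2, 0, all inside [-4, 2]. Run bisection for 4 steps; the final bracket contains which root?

0

m = -1, p(m) = -2 (−); new bracket [-1, 2]
m = 0.5, p(m) = 4.375 (+); new bracket [-1, 0.5]
m = -0.25, p(m) = -1.203125 (−); new bracket [-0.25, 0.5]
m = 0.125, p(m) = 0.8301 (+); new bracket [-0.25, 0.125]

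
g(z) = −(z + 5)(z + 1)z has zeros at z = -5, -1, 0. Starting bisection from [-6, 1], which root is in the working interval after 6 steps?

-5

m = -2.5, g(m) = -9.375 (−); new bracket [-6, -2.5]
m = -4.25, g(m) = -10.359375 (−); new bracket [-6, -4.25]
m = -5.125, g(m) = 2.642578 (+); new bracket [-5.125, -4.25]
m = -4.6875, g(m) = -5.4016 (−); new bracket [-5.125, -4.6875]
m = -4.90625, g(m) = -1.7967 (−); new bracket [-5.125, -4.90625]
m = -5.015625, g(m) = 0.3147 (+); new bracket [-5.015625, -4.90625]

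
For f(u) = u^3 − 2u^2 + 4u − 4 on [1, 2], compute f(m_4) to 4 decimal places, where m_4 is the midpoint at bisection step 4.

m = 1.5, f(m) = 0.875 (+); new bracket [1, 1.5]
m = 1.25, f(m) = -0.171875 (−); new bracket [1.25, 1.5]
m = 1.375, f(m) = 0.318359 (+); new bracket [1.25, 1.375]
m = 1.3125, f(m) = 0.0657 (+); new bracket [1.25, 1.3125]

0.0657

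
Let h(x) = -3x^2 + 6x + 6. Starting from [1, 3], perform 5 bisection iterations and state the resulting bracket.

[2.6875, 2.75]

x = 2 gives h = 6, positive; keep [2, 3]
x = 2.5 gives h = 2.25, positive; keep [2.5, 3]
x = 2.75 gives h = -0.1875, negative; keep [2.5, 2.75]
x = 2.625 gives h = 1.0781, positive; keep [2.625, 2.75]
x = 2.6875 gives h = 0.457, positive; keep [2.6875, 2.75]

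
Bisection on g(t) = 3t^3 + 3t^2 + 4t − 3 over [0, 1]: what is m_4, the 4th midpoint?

m = 0.5, g(m) = 0.125 (+); new bracket [0, 0.5]
m = 0.25, g(m) = -1.765625 (−); new bracket [0.25, 0.5]
m = 0.375, g(m) = -0.919922 (−); new bracket [0.375, 0.5]
m = 0.4375, g(m) = -0.4246 (−); new bracket [0.4375, 0.5]

0.4375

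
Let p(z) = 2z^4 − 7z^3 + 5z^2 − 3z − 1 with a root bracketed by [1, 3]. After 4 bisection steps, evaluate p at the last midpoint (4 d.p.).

1.9985

midpoint 2: p = -11 < 0 → [2, 3]
midpoint 2.5: p = -8.5 < 0 → [2.5, 3]
midpoint 2.75: p = -2.632812 < 0 → [2.75, 3]
midpoint 2.875: p = 1.9985 > 0 → [2.75, 2.875]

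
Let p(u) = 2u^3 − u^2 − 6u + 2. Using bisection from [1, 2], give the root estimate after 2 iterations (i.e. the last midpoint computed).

1.75

p(1.5) = -2.5 < 0, so the root lies in [1.5, 2]
p(1.75) = -0.84375 < 0, so the root lies in [1.75, 2]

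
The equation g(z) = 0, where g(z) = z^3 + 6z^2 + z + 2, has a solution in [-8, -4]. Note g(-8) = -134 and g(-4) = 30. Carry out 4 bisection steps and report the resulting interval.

z = -6 gives g = -4, negative; keep [-6, -4]
z = -5 gives g = 22, positive; keep [-6, -5]
z = -5.5 gives g = 11.625, positive; keep [-6, -5.5]
z = -5.75 gives g = 4.5156, positive; keep [-6, -5.75]

[-6, -5.75]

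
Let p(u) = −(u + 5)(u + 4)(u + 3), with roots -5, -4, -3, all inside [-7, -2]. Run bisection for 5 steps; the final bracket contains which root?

u = -4.5 gives p = -0.375, negative; keep [-7, -4.5]
u = -5.75 gives p = 3.609375, positive; keep [-5.75, -4.5]
u = -5.125 gives p = 0.298828, positive; keep [-5.125, -4.5]
u = -4.8125 gives p = -0.2761, negative; keep [-5.125, -4.8125]
u = -4.96875 gives p = -0.0596, negative; keep [-5.125, -4.96875]

-5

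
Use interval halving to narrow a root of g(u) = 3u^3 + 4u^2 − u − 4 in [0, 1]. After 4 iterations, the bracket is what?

midpoint 0.5: g = -3.125 < 0 → [0.5, 1]
midpoint 0.75: g = -1.234375 < 0 → [0.75, 1]
midpoint 0.875: g = 0.197266 > 0 → [0.75, 0.875]
midpoint 0.8125: g = -0.5627 < 0 → [0.8125, 0.875]

[0.8125, 0.875]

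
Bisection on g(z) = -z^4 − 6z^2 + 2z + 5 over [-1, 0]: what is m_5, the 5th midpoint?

-0.71875

g(-0.5) = 2.4375 > 0, so the root lies in [-1, -0.5]
g(-0.75) = -0.191406 < 0, so the root lies in [-0.75, -0.5]
g(-0.625) = 1.253662 > 0, so the root lies in [-0.75, -0.625]
g(-0.6875) = 0.5657 > 0, so the root lies in [-0.75, -0.6875]
g(-0.71875) = 0.196 > 0, so the root lies in [-0.75, -0.71875]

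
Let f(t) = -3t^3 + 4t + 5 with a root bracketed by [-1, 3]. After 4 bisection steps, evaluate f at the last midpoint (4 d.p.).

f(1) = 6 > 0, so the root lies in [1, 3]
f(2) = -11 < 0, so the root lies in [1, 2]
f(1.5) = 0.875 > 0, so the root lies in [1.5, 2]
f(1.75) = -4.0781 < 0, so the root lies in [1.5, 1.75]

-4.0781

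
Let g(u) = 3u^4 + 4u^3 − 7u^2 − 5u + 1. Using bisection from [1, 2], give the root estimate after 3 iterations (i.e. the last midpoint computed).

1.375

midpoint 1.5: g = 6.4375 > 0 → [1, 1.5]
midpoint 1.25: g = -1.050781 < 0 → [1.25, 1.5]
midpoint 1.375: g = 2.012451 > 0 → [1.25, 1.375]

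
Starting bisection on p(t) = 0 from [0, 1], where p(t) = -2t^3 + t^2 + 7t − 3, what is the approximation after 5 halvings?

midpoint 0.5: p = 0.5 > 0 → [0, 0.5]
midpoint 0.25: p = -1.21875 < 0 → [0.25, 0.5]
midpoint 0.375: p = -0.339844 < 0 → [0.375, 0.5]
midpoint 0.4375: p = 0.0864 > 0 → [0.375, 0.4375]
midpoint 0.40625: p = -0.1253 < 0 → [0.40625, 0.4375]

0.40625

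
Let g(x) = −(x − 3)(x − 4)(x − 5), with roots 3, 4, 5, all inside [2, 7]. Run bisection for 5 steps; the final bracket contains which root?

m = 4.5, g(m) = 0.375 (+); new bracket [4.5, 7]
m = 5.75, g(m) = -3.609375 (−); new bracket [4.5, 5.75]
m = 5.125, g(m) = -0.298828 (−); new bracket [4.5, 5.125]
m = 4.8125, g(m) = 0.2761 (+); new bracket [4.8125, 5.125]
m = 4.96875, g(m) = 0.0596 (+); new bracket [4.96875, 5.125]

5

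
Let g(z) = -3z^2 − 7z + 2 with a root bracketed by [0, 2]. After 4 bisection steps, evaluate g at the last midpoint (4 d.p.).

g(1) = -8 < 0, so the root lies in [0, 1]
g(0.5) = -2.25 < 0, so the root lies in [0, 0.5]
g(0.25) = 0.0625 > 0, so the root lies in [0.25, 0.5]
g(0.375) = -1.0469 < 0, so the root lies in [0.25, 0.375]

-1.0469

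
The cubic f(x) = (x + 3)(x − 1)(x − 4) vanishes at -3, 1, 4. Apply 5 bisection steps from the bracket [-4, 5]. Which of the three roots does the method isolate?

-3

midpoint 0.5: f = 6.125 > 0 → [-4, 0.5]
midpoint -1.75: f = 19.765625 > 0 → [-4, -1.75]
midpoint -2.875: f = 3.330078 > 0 → [-4, -2.875]
midpoint -3.4375: f = -14.4392 < 0 → [-3.4375, -2.875]
midpoint -3.15625: f = -4.6474 < 0 → [-3.15625, -2.875]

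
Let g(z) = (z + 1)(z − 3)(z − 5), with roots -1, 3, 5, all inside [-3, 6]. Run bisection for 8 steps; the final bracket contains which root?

-1

midpoint 1.5: g = 13.125 > 0 → [-3, 1.5]
midpoint -0.75: g = 5.390625 > 0 → [-3, -0.75]
midpoint -1.875: g = -29.326172 < 0 → [-1.875, -0.75]
midpoint -1.3125: g = -8.5071 < 0 → [-1.3125, -0.75]
midpoint -1.03125: g = -0.7598 < 0 → [-1.03125, -0.75]
midpoint -0.890625: g = 2.5067 > 0 → [-1.03125, -0.890625]
midpoint -0.9609375: g = 0.9223 > 0 → [-1.03125, -0.9609375]
midpoint -0.99609375: g = 0.0936 > 0 → [-1.03125, -0.99609375]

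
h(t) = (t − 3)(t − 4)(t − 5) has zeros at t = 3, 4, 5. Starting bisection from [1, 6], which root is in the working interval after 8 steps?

t = 3.5 gives h = 0.375, positive; keep [1, 3.5]
t = 2.25 gives h = -3.609375, negative; keep [2.25, 3.5]
t = 2.875 gives h = -0.298828, negative; keep [2.875, 3.5]
t = 3.1875 gives h = 0.2761, positive; keep [2.875, 3.1875]
t = 3.03125 gives h = 0.0596, positive; keep [2.875, 3.03125]
t = 2.953125 gives h = -0.1004, negative; keep [2.953125, 3.03125]
t = 2.9921875 gives h = -0.0158, negative; keep [2.9921875, 3.03125]
t = 3.01171875 gives h = 0.023, positive; keep [2.9921875, 3.01171875]

3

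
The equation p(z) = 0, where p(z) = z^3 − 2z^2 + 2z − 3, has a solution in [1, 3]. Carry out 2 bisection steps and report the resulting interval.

z = 2 gives p = 1, positive; keep [1, 2]
z = 1.5 gives p = -1.125, negative; keep [1.5, 2]

[1.5, 2]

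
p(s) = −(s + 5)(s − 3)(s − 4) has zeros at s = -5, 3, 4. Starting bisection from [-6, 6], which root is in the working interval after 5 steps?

-5

s = 0 gives p = -60, negative; keep [-6, 0]
s = -3 gives p = -84, negative; keep [-6, -3]
s = -4.5 gives p = -31.875, negative; keep [-6, -4.5]
s = -5.25 gives p = 19.0781, positive; keep [-5.25, -4.5]
s = -4.875 gives p = -8.7363, negative; keep [-5.25, -4.875]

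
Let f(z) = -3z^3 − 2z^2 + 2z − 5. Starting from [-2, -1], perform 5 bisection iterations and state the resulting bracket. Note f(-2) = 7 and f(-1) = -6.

z = -1.5 gives f = -2.375, negative; keep [-2, -1.5]
z = -1.75 gives f = 1.453125, positive; keep [-1.75, -1.5]
z = -1.625 gives f = -0.658203, negative; keep [-1.75, -1.625]
z = -1.6875 gives f = 0.3459, positive; keep [-1.6875, -1.625]
z = -1.65625 gives f = -0.1687, negative; keep [-1.6875, -1.65625]

[-1.6875, -1.65625]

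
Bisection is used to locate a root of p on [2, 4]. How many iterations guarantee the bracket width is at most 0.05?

6

Width after n steps is 2/2^n. Need 2^n ≥ 2/0.05 = 40.
2^5 = 32 < 40 ≤ 2^6 = 64, so n = 6.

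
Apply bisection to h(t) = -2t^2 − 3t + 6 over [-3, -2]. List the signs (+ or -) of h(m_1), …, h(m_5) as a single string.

m = -2.5, h(m) = 1 (+); new bracket [-3, -2.5]
m = -2.75, h(m) = -0.875 (−); new bracket [-2.75, -2.5]
m = -2.625, h(m) = 0.09375 (+); new bracket [-2.75, -2.625]
m = -2.6875, h(m) = -0.3828 (−); new bracket [-2.6875, -2.625]
m = -2.65625, h(m) = -0.1426 (−); new bracket [-2.65625, -2.625]

+-+--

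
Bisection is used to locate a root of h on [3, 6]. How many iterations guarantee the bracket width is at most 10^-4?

15

Width after n steps is 3/2^n. Need 2^n ≥ 3/10^-4 = 30000.
2^14 = 16384 < 30000 ≤ 2^15 = 32768, so n = 15.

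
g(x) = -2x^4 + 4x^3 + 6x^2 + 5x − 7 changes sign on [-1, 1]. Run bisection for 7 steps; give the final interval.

[0.671875, 0.6875]

g(0) = -7 < 0, so the root lies in [0, 1]
g(0.5) = -2.625 < 0, so the root lies in [0.5, 1]
g(0.75) = 1.179688 > 0, so the root lies in [0.5, 0.75]
g(0.625) = -0.8599 < 0, so the root lies in [0.625, 0.75]
g(0.6875) = 0.1264 > 0, so the root lies in [0.625, 0.6875]
g(0.65625) = -0.3752 < 0, so the root lies in [0.65625, 0.6875]
g(0.671875) = -0.1265 < 0, so the root lies in [0.671875, 0.6875]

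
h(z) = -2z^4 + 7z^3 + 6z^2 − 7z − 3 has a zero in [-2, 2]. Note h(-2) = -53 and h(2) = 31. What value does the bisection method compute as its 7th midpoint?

z = 0 gives h = -3, negative; keep [0, 2]
z = 1 gives h = 1, positive; keep [0, 1]
z = 0.5 gives h = -4.25, negative; keep [0.5, 1]
z = 0.75 gives h = -2.5547, negative; keep [0.75, 1]
z = 0.875 gives h = -1.0142, negative; keep [0.875, 1]
z = 0.9375 gives h = -0.0662, negative; keep [0.9375, 1]
z = 0.96875 gives h = 0.4522, positive; keep [0.9375, 0.96875]

0.96875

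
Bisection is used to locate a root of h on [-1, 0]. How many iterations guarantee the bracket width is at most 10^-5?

17

Width after n steps is 1/2^n. Need 2^n ≥ 1/10^-5 = 100000.
2^16 = 65536 < 100000 ≤ 2^17 = 131072, so n = 17.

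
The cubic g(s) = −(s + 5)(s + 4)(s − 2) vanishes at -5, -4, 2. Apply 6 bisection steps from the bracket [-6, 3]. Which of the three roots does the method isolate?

midpoint -1.5: g = 30.625 > 0 → [-1.5, 3]
midpoint 0.75: g = 34.140625 > 0 → [0.75, 3]
midpoint 1.875: g = 5.048828 > 0 → [1.875, 3]
midpoint 2.4375: g = -20.947 < 0 → [1.875, 2.4375]
midpoint 2.15625: g = -6.8837 < 0 → [1.875, 2.15625]
midpoint 2.015625: g = -0.6594 < 0 → [1.875, 2.015625]

2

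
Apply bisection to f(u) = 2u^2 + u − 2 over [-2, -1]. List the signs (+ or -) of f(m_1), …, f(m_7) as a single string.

midpoint -1.5: f = 1 > 0 → [-1.5, -1]
midpoint -1.25: f = -0.125 < 0 → [-1.5, -1.25]
midpoint -1.375: f = 0.40625 > 0 → [-1.375, -1.25]
midpoint -1.3125: f = 0.1328 > 0 → [-1.3125, -1.25]
midpoint -1.28125: f = 0.002 > 0 → [-1.28125, -1.25]
midpoint -1.265625: f = -0.062 < 0 → [-1.28125, -1.265625]
midpoint -1.2734375: f = -0.0302 < 0 → [-1.28125, -1.2734375]

+-+++--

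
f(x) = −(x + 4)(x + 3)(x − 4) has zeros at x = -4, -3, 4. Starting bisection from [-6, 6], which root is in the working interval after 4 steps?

midpoint 0: f = 48 > 0 → [0, 6]
midpoint 3: f = 42 > 0 → [3, 6]
midpoint 4.5: f = -31.875 < 0 → [3, 4.5]
midpoint 3.75: f = 13.0781 > 0 → [3.75, 4.5]

4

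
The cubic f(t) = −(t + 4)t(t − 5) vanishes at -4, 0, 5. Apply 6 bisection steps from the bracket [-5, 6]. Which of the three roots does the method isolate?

5

midpoint 0.5: f = 10.125 > 0 → [0.5, 6]
midpoint 3.25: f = 41.234375 > 0 → [3.25, 6]
midpoint 4.625: f = 14.958984 > 0 → [4.625, 6]
midpoint 5.3125: f = -15.4602 < 0 → [4.625, 5.3125]
midpoint 4.96875: f = 1.3926 > 0 → [4.96875, 5.3125]
midpoint 5.140625: f = -6.6078 < 0 → [4.96875, 5.140625]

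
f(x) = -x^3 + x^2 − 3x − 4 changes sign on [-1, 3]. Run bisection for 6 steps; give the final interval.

[-0.875, -0.8125]

midpoint 1: f = -7 < 0 → [-1, 1]
midpoint 0: f = -4 < 0 → [-1, 0]
midpoint -0.5: f = -2.125 < 0 → [-1, -0.5]
midpoint -0.75: f = -0.7656 < 0 → [-1, -0.75]
midpoint -0.875: f = 0.0605 > 0 → [-0.875, -0.75]
midpoint -0.8125: f = -0.366 < 0 → [-0.875, -0.8125]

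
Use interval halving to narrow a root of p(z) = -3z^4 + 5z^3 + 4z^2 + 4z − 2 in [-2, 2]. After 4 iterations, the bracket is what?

p(0) = -2 < 0, so the root lies in [0, 2]
p(1) = 8 > 0, so the root lies in [0, 1]
p(0.5) = 1.4375 > 0, so the root lies in [0, 0.5]
p(0.25) = -0.6836 < 0, so the root lies in [0.25, 0.5]

[0.25, 0.5]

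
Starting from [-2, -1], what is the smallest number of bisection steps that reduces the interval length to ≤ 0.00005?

Width after n steps is 1/2^n. Need 2^n ≥ 1/0.00005 = 20000.
2^14 = 16384 < 20000 ≤ 2^15 = 32768, so n = 15.

15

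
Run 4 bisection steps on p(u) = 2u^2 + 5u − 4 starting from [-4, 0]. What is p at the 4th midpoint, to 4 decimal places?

p(-2) = -6 < 0, so the root lies in [-4, -2]
p(-3) = -1 < 0, so the root lies in [-4, -3]
p(-3.5) = 3 > 0, so the root lies in [-3.5, -3]
p(-3.25) = 0.875 > 0, so the root lies in [-3.25, -3]

0.8750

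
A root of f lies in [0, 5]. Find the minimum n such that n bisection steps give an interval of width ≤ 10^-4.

16

Width after n steps is 5/2^n. Need 2^n ≥ 5/10^-4 = 50000.
2^15 = 32768 < 50000 ≤ 2^16 = 65536, so n = 16.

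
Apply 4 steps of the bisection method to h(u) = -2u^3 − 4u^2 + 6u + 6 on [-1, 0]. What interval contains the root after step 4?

[-0.8125, -0.75]

m = -0.5, h(m) = 2.25 (+); new bracket [-1, -0.5]
m = -0.75, h(m) = 0.09375 (+); new bracket [-1, -0.75]
m = -0.875, h(m) = -0.972656 (−); new bracket [-0.875, -0.75]
m = -0.8125, h(m) = -0.4429 (−); new bracket [-0.8125, -0.75]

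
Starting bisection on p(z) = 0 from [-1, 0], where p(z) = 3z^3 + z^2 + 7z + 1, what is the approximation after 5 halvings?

-0.15625

m = -0.5, p(m) = -2.625 (−); new bracket [-0.5, 0]
m = -0.25, p(m) = -0.734375 (−); new bracket [-0.25, 0]
m = -0.125, p(m) = 0.134766 (+); new bracket [-0.25, -0.125]
m = -0.1875, p(m) = -0.2971 (−); new bracket [-0.1875, -0.125]
m = -0.15625, p(m) = -0.0808 (−); new bracket [-0.15625, -0.125]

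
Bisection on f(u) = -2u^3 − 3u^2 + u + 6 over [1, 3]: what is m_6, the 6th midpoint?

1.15625

u = 2 gives f = -20, negative; keep [1, 2]
u = 1.5 gives f = -6, negative; keep [1, 1.5]
u = 1.25 gives f = -1.34375, negative; keep [1, 1.25]
u = 1.125 gives f = 0.4805, positive; keep [1.125, 1.25]
u = 1.1875 gives f = -0.3921, negative; keep [1.125, 1.1875]
u = 1.15625 gives f = 0.0539, positive; keep [1.15625, 1.1875]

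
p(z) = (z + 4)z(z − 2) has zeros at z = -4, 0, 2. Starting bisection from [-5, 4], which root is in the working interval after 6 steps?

z = -0.5 gives p = 4.375, positive; keep [-5, -0.5]
z = -2.75 gives p = 16.328125, positive; keep [-5, -2.75]
z = -3.875 gives p = 2.845703, positive; keep [-5, -3.875]
z = -4.4375 gives p = -12.4978, negative; keep [-4.4375, -3.875]
z = -4.15625 gives p = -3.998, negative; keep [-4.15625, -3.875]
z = -4.015625 gives p = -0.3774, negative; keep [-4.015625, -3.875]

-4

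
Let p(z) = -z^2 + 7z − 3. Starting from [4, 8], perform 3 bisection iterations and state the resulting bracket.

[6.5, 7]

p(6) = 3 > 0, so the root lies in [6, 8]
p(7) = -3 < 0, so the root lies in [6, 7]
p(6.5) = 0.25 > 0, so the root lies in [6.5, 7]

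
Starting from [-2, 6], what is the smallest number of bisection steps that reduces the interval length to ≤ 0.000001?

23

Width after n steps is 8/2^n. Need 2^n ≥ 8/0.000001 = 8000000.
2^22 = 4194304 < 8000000 ≤ 2^23 = 8388608, so n = 23.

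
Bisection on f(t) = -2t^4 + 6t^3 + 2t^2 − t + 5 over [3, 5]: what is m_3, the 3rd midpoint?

t = 4 gives f = -95, negative; keep [3, 4]
t = 3.5 gives f = -16.875, negative; keep [3, 3.5]
t = 3.25 gives f = 5.710938, positive; keep [3.25, 3.5]

3.25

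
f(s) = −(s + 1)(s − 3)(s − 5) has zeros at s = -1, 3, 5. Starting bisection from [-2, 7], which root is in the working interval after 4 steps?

-1

m = 2.5, f(m) = -4.375 (−); new bracket [-2, 2.5]
m = 0.25, f(m) = -16.328125 (−); new bracket [-2, 0.25]
m = -0.875, f(m) = -2.845703 (−); new bracket [-2, -0.875]
m = -1.4375, f(m) = 12.4978 (+); new bracket [-1.4375, -0.875]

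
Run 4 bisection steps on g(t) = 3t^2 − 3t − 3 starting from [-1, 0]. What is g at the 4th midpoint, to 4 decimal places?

m = -0.5, g(m) = -0.75 (−); new bracket [-1, -0.5]
m = -0.75, g(m) = 0.9375 (+); new bracket [-0.75, -0.5]
m = -0.625, g(m) = 0.046875 (+); new bracket [-0.625, -0.5]
m = -0.5625, g(m) = -0.3633 (−); new bracket [-0.625, -0.5625]

-0.3633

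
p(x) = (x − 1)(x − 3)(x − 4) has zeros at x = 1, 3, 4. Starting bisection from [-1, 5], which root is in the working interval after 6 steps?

1

midpoint 2: p = 2 > 0 → [-1, 2]
midpoint 0.5: p = -4.375 < 0 → [0.5, 2]
midpoint 1.25: p = 1.203125 > 0 → [0.5, 1.25]
midpoint 0.875: p = -0.8301 < 0 → [0.875, 1.25]
midpoint 1.0625: p = 0.3557 > 0 → [0.875, 1.0625]
midpoint 0.96875: p = -0.1924 < 0 → [0.96875, 1.0625]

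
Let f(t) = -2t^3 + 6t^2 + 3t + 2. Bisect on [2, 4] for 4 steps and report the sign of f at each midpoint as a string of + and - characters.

midpoint 3: f = 11 > 0 → [3, 4]
midpoint 3.5: f = 0.25 > 0 → [3.5, 4]
midpoint 3.75: f = -7.84375 < 0 → [3.5, 3.75]
midpoint 3.625: f = -3.5508 < 0 → [3.5, 3.625]

++--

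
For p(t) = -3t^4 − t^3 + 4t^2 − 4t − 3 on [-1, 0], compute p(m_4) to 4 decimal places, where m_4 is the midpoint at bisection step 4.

t = -0.5 gives p = -0.0625, negative; keep [-1, -0.5]
t = -0.75 gives p = 1.722656, positive; keep [-0.75, -0.5]
t = -0.625 gives p = 0.848877, positive; keep [-0.625, -0.5]
t = -0.5625 gives p = 0.3933, positive; keep [-0.5625, -0.5]

0.3933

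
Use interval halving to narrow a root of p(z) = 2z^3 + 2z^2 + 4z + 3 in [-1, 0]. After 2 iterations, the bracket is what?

p(-0.5) = 1.25 > 0, so the root lies in [-1, -0.5]
p(-0.75) = 0.28125 > 0, so the root lies in [-1, -0.75]

[-1, -0.75]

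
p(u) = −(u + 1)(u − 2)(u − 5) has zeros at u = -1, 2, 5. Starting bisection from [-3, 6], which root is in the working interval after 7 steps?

-1

u = 1.5 gives p = -4.375, negative; keep [-3, 1.5]
u = -0.75 gives p = -3.953125, negative; keep [-3, -0.75]
u = -1.875 gives p = 23.310547, positive; keep [-1.875, -0.75]
u = -1.3125 gives p = 6.5344, positive; keep [-1.3125, -0.75]
u = -1.03125 gives p = 0.5713, positive; keep [-1.03125, -0.75]
u = -0.890625 gives p = -1.8624, negative; keep [-1.03125, -0.890625]
u = -0.9609375 gives p = -0.6895, negative; keep [-1.03125, -0.9609375]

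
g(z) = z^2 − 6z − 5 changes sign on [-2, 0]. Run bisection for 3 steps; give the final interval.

z = -1 gives g = 2, positive; keep [-1, 0]
z = -0.5 gives g = -1.75, negative; keep [-1, -0.5]
z = -0.75 gives g = 0.0625, positive; keep [-0.75, -0.5]

[-0.75, -0.5]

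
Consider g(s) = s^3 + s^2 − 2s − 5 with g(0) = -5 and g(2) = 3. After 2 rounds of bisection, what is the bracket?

[1.5, 2]

g(1) = -5 < 0, so the root lies in [1, 2]
g(1.5) = -2.375 < 0, so the root lies in [1.5, 2]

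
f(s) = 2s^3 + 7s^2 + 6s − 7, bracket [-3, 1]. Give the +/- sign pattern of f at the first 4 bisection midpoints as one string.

s = -1 gives f = -8, negative; keep [-1, 1]
s = 0 gives f = -7, negative; keep [0, 1]
s = 0.5 gives f = -2, negative; keep [0.5, 1]
s = 0.75 gives f = 2.2812, positive; keep [0.5, 0.75]

---+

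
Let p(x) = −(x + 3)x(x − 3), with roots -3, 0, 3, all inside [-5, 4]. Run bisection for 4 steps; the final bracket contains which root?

-3

x = -0.5 gives p = -4.375, negative; keep [-5, -0.5]
x = -2.75 gives p = -3.953125, negative; keep [-5, -2.75]
x = -3.875 gives p = 23.310547, positive; keep [-3.875, -2.75]
x = -3.3125 gives p = 6.5344, positive; keep [-3.3125, -2.75]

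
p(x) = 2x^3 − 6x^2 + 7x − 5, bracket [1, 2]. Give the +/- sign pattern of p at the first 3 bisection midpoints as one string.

x = 1.5 gives p = -1.25, negative; keep [1.5, 2]
x = 1.75 gives p = -0.40625, negative; keep [1.75, 2]
x = 1.875 gives p = 0.214844, positive; keep [1.75, 1.875]

--+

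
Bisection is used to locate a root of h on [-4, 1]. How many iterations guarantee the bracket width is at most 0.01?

9

Width after n steps is 5/2^n. Need 2^n ≥ 5/0.01 = 500.
2^8 = 256 < 500 ≤ 2^9 = 512, so n = 9.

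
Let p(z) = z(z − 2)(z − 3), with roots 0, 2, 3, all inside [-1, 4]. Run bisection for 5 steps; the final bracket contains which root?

0

z = 1.5 gives p = 1.125, positive; keep [-1, 1.5]
z = 0.25 gives p = 1.203125, positive; keep [-1, 0.25]
z = -0.375 gives p = -3.005859, negative; keep [-0.375, 0.25]
z = -0.0625 gives p = -0.3948, negative; keep [-0.0625, 0.25]
z = 0.09375 gives p = 0.5194, positive; keep [-0.0625, 0.09375]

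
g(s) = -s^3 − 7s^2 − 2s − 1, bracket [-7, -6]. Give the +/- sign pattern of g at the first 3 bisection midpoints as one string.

-+-

midpoint -6.5: g = -9.125 < 0 → [-7, -6.5]
midpoint -6.75: g = 1.109375 > 0 → [-6.75, -6.5]
midpoint -6.625: g = -4.208984 < 0 → [-6.75, -6.625]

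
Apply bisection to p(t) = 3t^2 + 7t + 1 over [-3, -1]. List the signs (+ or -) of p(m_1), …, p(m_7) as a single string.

p(-2) = -1 < 0, so the root lies in [-3, -2]
p(-2.5) = 2.25 > 0, so the root lies in [-2.5, -2]
p(-2.25) = 0.4375 > 0, so the root lies in [-2.25, -2]
p(-2.125) = -0.3281 < 0, so the root lies in [-2.25, -2.125]
p(-2.1875) = 0.043 > 0, so the root lies in [-2.1875, -2.125]
p(-2.15625) = -0.1455 < 0, so the root lies in [-2.1875, -2.15625]
p(-2.171875) = -0.052 < 0, so the root lies in [-2.1875, -2.171875]

-++-+--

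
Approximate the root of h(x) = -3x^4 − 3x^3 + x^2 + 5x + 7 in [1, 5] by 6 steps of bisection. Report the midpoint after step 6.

1.3125

midpoint 3: h = -293 < 0 → [1, 3]
midpoint 2: h = -51 < 0 → [1, 2]
midpoint 1.5: h = -8.5625 < 0 → [1, 1.5]
midpoint 1.25: h = 1.6289 > 0 → [1.25, 1.5]
midpoint 1.375: h = -2.7566 < 0 → [1.25, 1.375]
midpoint 1.3125: h = -0.4004 < 0 → [1.25, 1.3125]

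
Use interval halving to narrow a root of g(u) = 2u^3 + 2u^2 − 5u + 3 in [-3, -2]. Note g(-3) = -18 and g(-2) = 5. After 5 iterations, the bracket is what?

g(-2.5) = -3.25 < 0, so the root lies in [-2.5, -2]
g(-2.25) = 1.59375 > 0, so the root lies in [-2.5, -2.25]
g(-2.375) = -0.636719 < 0, so the root lies in [-2.375, -2.25]
g(-2.3125) = 0.5249 > 0, so the root lies in [-2.375, -2.3125]
g(-2.34375) = -0.0441 < 0, so the root lies in [-2.34375, -2.3125]

[-2.34375, -2.3125]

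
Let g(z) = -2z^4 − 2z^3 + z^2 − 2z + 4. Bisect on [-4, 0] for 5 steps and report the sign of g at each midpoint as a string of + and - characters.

-+++-

midpoint -2: g = -4 < 0 → [-2, 0]
midpoint -1: g = 7 > 0 → [-2, -1]
midpoint -1.5: g = 5.875 > 0 → [-2, -1.5]
midpoint -1.75: g = 2.5234 > 0 → [-2, -1.75]
midpoint -1.875: g = -0.27 < 0 → [-1.875, -1.75]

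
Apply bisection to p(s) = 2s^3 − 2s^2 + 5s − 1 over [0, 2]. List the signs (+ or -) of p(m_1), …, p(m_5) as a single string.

s = 1 gives p = 4, positive; keep [0, 1]
s = 0.5 gives p = 1.25, positive; keep [0, 0.5]
s = 0.25 gives p = 0.15625, positive; keep [0, 0.25]
s = 0.125 gives p = -0.4023, negative; keep [0.125, 0.25]
s = 0.1875 gives p = -0.1196, negative; keep [0.1875, 0.25]

+++--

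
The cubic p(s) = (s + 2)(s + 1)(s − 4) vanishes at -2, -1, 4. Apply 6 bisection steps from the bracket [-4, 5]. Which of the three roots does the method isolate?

4

m = 0.5, p(m) = -13.125 (−); new bracket [0.5, 5]
m = 2.75, p(m) = -22.265625 (−); new bracket [2.75, 5]
m = 3.875, p(m) = -3.580078 (−); new bracket [3.875, 5]
m = 4.4375, p(m) = 15.3142 (+); new bracket [3.875, 4.4375]
m = 4.15625, p(m) = 4.9599 (+); new bracket [3.875, 4.15625]
m = 4.015625, p(m) = 0.4714 (+); new bracket [3.875, 4.015625]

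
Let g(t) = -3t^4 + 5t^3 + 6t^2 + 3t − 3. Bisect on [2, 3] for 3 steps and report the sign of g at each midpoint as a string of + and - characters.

+--

t = 2.5 gives g = 2.9375, positive; keep [2.5, 3]
t = 2.75 gives g = -16.964844, negative; keep [2.5, 2.75]
t = 2.625 gives g = -5.783936, negative; keep [2.5, 2.625]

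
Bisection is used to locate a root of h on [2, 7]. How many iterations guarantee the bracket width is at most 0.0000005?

24

Width after n steps is 5/2^n. Need 2^n ≥ 5/0.0000005 = 10000000.
2^23 = 8388608 < 10000000 ≤ 2^24 = 16777216, so n = 24.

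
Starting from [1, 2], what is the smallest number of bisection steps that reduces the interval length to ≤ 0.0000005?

Width after n steps is 1/2^n. Need 2^n ≥ 1/0.0000005 = 2000000.
2^20 = 1048576 < 2000000 ≤ 2^21 = 2097152, so n = 21.

21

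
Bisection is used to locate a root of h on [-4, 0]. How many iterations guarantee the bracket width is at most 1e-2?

Width after n steps is 4/2^n. Need 2^n ≥ 4/1e-2 = 400.
2^8 = 256 < 400 ≤ 2^9 = 512, so n = 9.

9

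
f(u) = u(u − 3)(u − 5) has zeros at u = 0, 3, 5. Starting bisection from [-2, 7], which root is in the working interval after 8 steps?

0

u = 2.5 gives f = 3.125, positive; keep [-2, 2.5]
u = 0.25 gives f = 3.265625, positive; keep [-2, 0.25]
u = -0.875 gives f = -19.919922, negative; keep [-0.875, 0.25]
u = -0.3125 gives f = -5.4993, negative; keep [-0.3125, 0.25]
u = -0.03125 gives f = -0.4766, negative; keep [-0.03125, 0.25]
u = 0.109375 gives f = 1.5462, positive; keep [-0.03125, 0.109375]
u = 0.0390625 gives f = 0.5738, positive; keep [-0.03125, 0.0390625]
u = 0.00390625 gives f = 0.0585, positive; keep [-0.03125, 0.00390625]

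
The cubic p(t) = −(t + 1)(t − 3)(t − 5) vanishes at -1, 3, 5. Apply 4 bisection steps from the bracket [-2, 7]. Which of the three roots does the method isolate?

-1

midpoint 2.5: p = -4.375 < 0 → [-2, 2.5]
midpoint 0.25: p = -16.328125 < 0 → [-2, 0.25]
midpoint -0.875: p = -2.845703 < 0 → [-2, -0.875]
midpoint -1.4375: p = 12.4978 > 0 → [-1.4375, -0.875]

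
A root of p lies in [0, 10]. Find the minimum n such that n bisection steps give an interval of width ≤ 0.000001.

Width after n steps is 10/2^n. Need 2^n ≥ 10/0.000001 = 10000000.
2^23 = 8388608 < 10000000 ≤ 2^24 = 16777216, so n = 24.

24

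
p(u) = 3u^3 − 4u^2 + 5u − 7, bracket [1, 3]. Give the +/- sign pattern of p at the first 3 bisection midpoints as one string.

m = 2, p(m) = 11 (+); new bracket [1, 2]
m = 1.5, p(m) = 1.625 (+); new bracket [1, 1.5]
m = 1.25, p(m) = -1.140625 (−); new bracket [1.25, 1.5]

++-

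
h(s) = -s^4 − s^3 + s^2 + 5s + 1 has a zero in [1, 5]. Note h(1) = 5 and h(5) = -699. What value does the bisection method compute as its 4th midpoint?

1.75

m = 3, h(m) = -83 (−); new bracket [1, 3]
m = 2, h(m) = -9 (−); new bracket [1, 2]
m = 1.5, h(m) = 2.3125 (+); new bracket [1.5, 2]
m = 1.75, h(m) = -1.9258 (−); new bracket [1.5, 1.75]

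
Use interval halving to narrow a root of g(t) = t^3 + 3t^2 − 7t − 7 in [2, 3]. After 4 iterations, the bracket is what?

m = 2.5, g(m) = 9.875 (+); new bracket [2, 2.5]
m = 2.25, g(m) = 3.828125 (+); new bracket [2, 2.25]
m = 2.125, g(m) = 1.267578 (+); new bracket [2, 2.125]
m = 2.0625, g(m) = 0.0979 (+); new bracket [2, 2.0625]

[2, 2.0625]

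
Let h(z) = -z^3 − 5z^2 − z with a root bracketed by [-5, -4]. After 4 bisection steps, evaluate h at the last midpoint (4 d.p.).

0.4700

h(-4.5) = -5.625 < 0, so the root lies in [-5, -4.5]
h(-4.75) = -0.890625 < 0, so the root lies in [-5, -4.75]
h(-4.875) = 1.904297 > 0, so the root lies in [-4.875, -4.75]
h(-4.8125) = 0.47 > 0, so the root lies in [-4.8125, -4.75]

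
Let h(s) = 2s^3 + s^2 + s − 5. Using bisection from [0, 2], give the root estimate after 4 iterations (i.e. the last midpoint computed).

1.125

m = 1, h(m) = -1 (−); new bracket [1, 2]
m = 1.5, h(m) = 5.5 (+); new bracket [1, 1.5]
m = 1.25, h(m) = 1.71875 (+); new bracket [1, 1.25]
m = 1.125, h(m) = 0.2383 (+); new bracket [1, 1.125]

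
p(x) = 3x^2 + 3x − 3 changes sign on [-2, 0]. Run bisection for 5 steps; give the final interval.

m = -1, p(m) = -3 (−); new bracket [-2, -1]
m = -1.5, p(m) = -0.75 (−); new bracket [-2, -1.5]
m = -1.75, p(m) = 0.9375 (+); new bracket [-1.75, -1.5]
m = -1.625, p(m) = 0.0469 (+); new bracket [-1.625, -1.5]
m = -1.5625, p(m) = -0.3633 (−); new bracket [-1.625, -1.5625]

[-1.625, -1.5625]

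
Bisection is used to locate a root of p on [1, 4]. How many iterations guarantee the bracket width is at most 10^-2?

9

Width after n steps is 3/2^n. Need 2^n ≥ 3/10^-2 = 300.
2^8 = 256 < 300 ≤ 2^9 = 512, so n = 9.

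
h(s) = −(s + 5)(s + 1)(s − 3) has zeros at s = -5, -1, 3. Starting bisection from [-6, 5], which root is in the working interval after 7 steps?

m = -0.5, h(m) = 7.875 (+); new bracket [-0.5, 5]
m = 2.25, h(m) = 17.671875 (+); new bracket [2.25, 5]
m = 3.625, h(m) = -24.931641 (−); new bracket [2.25, 3.625]
m = 2.9375, h(m) = 1.9534 (+); new bracket [2.9375, 3.625]
m = 3.28125, h(m) = -9.9715 (−); new bracket [2.9375, 3.28125]
m = 3.109375, h(m) = -3.6449 (−); new bracket [2.9375, 3.109375]
m = 3.0234375, h(m) = -0.7566 (−); new bracket [2.9375, 3.0234375]

3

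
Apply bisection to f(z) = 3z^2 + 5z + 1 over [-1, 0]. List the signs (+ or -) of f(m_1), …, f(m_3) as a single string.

--+

f(-0.5) = -0.75 < 0, so the root lies in [-0.5, 0]
f(-0.25) = -0.0625 < 0, so the root lies in [-0.25, 0]
f(-0.125) = 0.421875 > 0, so the root lies in [-0.25, -0.125]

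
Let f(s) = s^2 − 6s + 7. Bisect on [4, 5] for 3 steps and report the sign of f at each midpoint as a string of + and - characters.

+--

f(4.5) = 0.25 > 0, so the root lies in [4, 4.5]
f(4.25) = -0.4375 < 0, so the root lies in [4.25, 4.5]
f(4.375) = -0.109375 < 0, so the root lies in [4.375, 4.5]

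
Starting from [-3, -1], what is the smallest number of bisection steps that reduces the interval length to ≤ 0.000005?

Width after n steps is 2/2^n. Need 2^n ≥ 2/0.000005 = 400000.
2^18 = 262144 < 400000 ≤ 2^19 = 524288, so n = 19.

19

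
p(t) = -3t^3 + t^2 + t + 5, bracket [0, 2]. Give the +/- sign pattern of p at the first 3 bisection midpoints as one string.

+-+

p(1) = 4 > 0, so the root lies in [1, 2]
p(1.5) = -1.375 < 0, so the root lies in [1, 1.5]
p(1.25) = 1.953125 > 0, so the root lies in [1.25, 1.5]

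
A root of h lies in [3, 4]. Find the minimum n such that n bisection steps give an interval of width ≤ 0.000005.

18

Width after n steps is 1/2^n. Need 2^n ≥ 1/0.000005 = 200000.
2^17 = 131072 < 200000 ≤ 2^18 = 262144, so n = 18.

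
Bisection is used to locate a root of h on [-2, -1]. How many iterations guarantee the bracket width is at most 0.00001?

Width after n steps is 1/2^n. Need 2^n ≥ 1/0.00001 = 100000.
2^16 = 65536 < 100000 ≤ 2^17 = 131072, so n = 17.

17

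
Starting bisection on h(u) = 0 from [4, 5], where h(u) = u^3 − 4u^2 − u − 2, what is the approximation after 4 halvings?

4.3125

u = 4.5 gives h = 3.625, positive; keep [4, 4.5]
u = 4.25 gives h = -1.734375, negative; keep [4.25, 4.5]
u = 4.375 gives h = 0.802734, positive; keep [4.25, 4.375]
u = 4.3125 gives h = -0.5007, negative; keep [4.3125, 4.375]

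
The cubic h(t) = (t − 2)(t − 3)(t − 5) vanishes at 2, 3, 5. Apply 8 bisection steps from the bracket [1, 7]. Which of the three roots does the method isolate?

h(4) = -2 < 0, so the root lies in [4, 7]
h(5.5) = 4.375 > 0, so the root lies in [4, 5.5]
h(4.75) = -1.203125 < 0, so the root lies in [4.75, 5.5]
h(5.125) = 0.8301 > 0, so the root lies in [4.75, 5.125]
h(4.9375) = -0.3557 < 0, so the root lies in [4.9375, 5.125]
h(5.03125) = 0.1924 > 0, so the root lies in [4.9375, 5.03125]
h(4.984375) = -0.0925 < 0, so the root lies in [4.984375, 5.03125]
h(5.0078125) = 0.0472 > 0, so the root lies in [4.984375, 5.0078125]

5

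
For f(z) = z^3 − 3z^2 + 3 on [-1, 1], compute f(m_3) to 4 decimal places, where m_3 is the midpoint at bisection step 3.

0.8906

midpoint 0: f = 3 > 0 → [-1, 0]
midpoint -0.5: f = 2.125 > 0 → [-1, -0.5]
midpoint -0.75: f = 0.890625 > 0 → [-1, -0.75]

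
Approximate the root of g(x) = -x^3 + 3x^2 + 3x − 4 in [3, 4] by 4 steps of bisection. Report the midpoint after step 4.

3.5625

midpoint 3.5: g = 0.375 > 0 → [3.5, 4]
midpoint 3.75: g = -3.296875 < 0 → [3.5, 3.75]
midpoint 3.625: g = -1.337891 < 0 → [3.5, 3.625]
midpoint 3.5625: g = -0.4514 < 0 → [3.5, 3.5625]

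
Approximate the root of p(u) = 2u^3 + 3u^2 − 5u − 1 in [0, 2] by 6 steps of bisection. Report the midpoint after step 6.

1.09375

u = 1 gives p = -1, negative; keep [1, 2]
u = 1.5 gives p = 5, positive; keep [1, 1.5]
u = 1.25 gives p = 1.34375, positive; keep [1, 1.25]
u = 1.125 gives p = 0.0195, positive; keep [1, 1.125]
u = 1.0625 gives p = -0.5269, negative; keep [1.0625, 1.125]
u = 1.09375 gives p = -0.263, negative; keep [1.09375, 1.125]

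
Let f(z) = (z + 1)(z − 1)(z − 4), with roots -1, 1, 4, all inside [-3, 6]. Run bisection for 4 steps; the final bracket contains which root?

midpoint 1.5: f = -3.125 < 0 → [1.5, 6]
midpoint 3.75: f = -3.265625 < 0 → [3.75, 6]
midpoint 4.875: f = 19.919922 > 0 → [3.75, 4.875]
midpoint 4.3125: f = 5.4993 > 0 → [3.75, 4.3125]

4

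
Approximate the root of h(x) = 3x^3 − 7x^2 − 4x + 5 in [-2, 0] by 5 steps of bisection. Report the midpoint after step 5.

h(-1) = -1 < 0, so the root lies in [-1, 0]
h(-0.5) = 4.875 > 0, so the root lies in [-1, -0.5]
h(-0.75) = 2.796875 > 0, so the root lies in [-1, -0.75]
h(-0.875) = 1.1309 > 0, so the root lies in [-1, -0.875]
h(-0.9375) = 0.1257 > 0, so the root lies in [-1, -0.9375]

-0.9375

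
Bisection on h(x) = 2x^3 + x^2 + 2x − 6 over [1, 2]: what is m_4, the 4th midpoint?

x = 1.5 gives h = 6, positive; keep [1, 1.5]
x = 1.25 gives h = 1.96875, positive; keep [1, 1.25]
x = 1.125 gives h = 0.363281, positive; keep [1, 1.125]
x = 1.0625 gives h = -0.3472, negative; keep [1.0625, 1.125]

1.0625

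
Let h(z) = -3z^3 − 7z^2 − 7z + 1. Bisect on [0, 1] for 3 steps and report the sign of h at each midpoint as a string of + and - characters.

--+

z = 0.5 gives h = -4.625, negative; keep [0, 0.5]
z = 0.25 gives h = -1.234375, negative; keep [0, 0.25]
z = 0.125 gives h = 0.009766, positive; keep [0.125, 0.25]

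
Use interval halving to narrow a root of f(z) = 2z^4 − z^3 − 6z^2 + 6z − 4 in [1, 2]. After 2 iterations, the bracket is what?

[1.5, 1.75]

z = 1.5 gives f = -1.75, negative; keep [1.5, 2]
z = 1.75 gives f = 1.523438, positive; keep [1.5, 1.75]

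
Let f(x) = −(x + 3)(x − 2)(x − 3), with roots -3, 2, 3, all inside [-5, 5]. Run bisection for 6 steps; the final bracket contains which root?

m = 0, f(m) = -18 (−); new bracket [-5, 0]
m = -2.5, f(m) = -12.375 (−); new bracket [-5, -2.5]
m = -3.75, f(m) = 29.109375 (+); new bracket [-3.75, -2.5]
m = -3.125, f(m) = 3.9238 (+); new bracket [-3.125, -2.5]
m = -2.8125, f(m) = -5.2449 (−); new bracket [-3.125, -2.8125]
m = -2.96875, f(m) = -0.9268 (−); new bracket [-3.125, -2.96875]

-3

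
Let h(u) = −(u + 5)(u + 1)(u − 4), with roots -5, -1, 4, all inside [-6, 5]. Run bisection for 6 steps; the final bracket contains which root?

m = -0.5, h(m) = 10.125 (+); new bracket [-0.5, 5]
m = 2.25, h(m) = 41.234375 (+); new bracket [2.25, 5]
m = 3.625, h(m) = 14.958984 (+); new bracket [3.625, 5]
m = 4.3125, h(m) = -15.4602 (−); new bracket [3.625, 4.3125]
m = 3.96875, h(m) = 1.3926 (+); new bracket [3.96875, 4.3125]
m = 4.140625, h(m) = -6.6078 (−); new bracket [3.96875, 4.140625]

4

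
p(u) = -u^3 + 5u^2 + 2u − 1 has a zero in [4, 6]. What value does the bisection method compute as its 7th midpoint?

5.328125

midpoint 5: p = 9 > 0 → [5, 6]
midpoint 5.5: p = -5.125 < 0 → [5, 5.5]
midpoint 5.25: p = 2.609375 > 0 → [5.25, 5.5]
midpoint 5.375: p = -1.084 < 0 → [5.25, 5.375]
midpoint 5.3125: p = 0.8054 > 0 → [5.3125, 5.375]
midpoint 5.34375: p = -0.1285 < 0 → [5.3125, 5.34375]
midpoint 5.328125: p = 0.3411 > 0 → [5.328125, 5.34375]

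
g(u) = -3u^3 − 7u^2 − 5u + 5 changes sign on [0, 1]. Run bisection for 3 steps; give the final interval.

[0.5, 0.625]

m = 0.5, g(m) = 0.375 (+); new bracket [0.5, 1]
m = 0.75, g(m) = -3.953125 (−); new bracket [0.5, 0.75]
m = 0.625, g(m) = -1.591797 (−); new bracket [0.5, 0.625]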